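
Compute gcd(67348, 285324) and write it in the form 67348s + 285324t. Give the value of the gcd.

Euclidean algorithm:
285324 = 4×67348 + 15932
67348 = 4×15932 + 3620
15932 = 4×3620 + 1452
3620 = 2×1452 + 716
1452 = 2×716 + 20
716 = 35×20 + 16
20 = 1×16 + 4
16 = 4×4 + 0
gcd(67348, 285324) = 4.
Back-substituting:
4 = 20 − 16
4 = −716 + 36·20
4 = 36·1452 − 73·716
4 = −73·3620 + 182·1452
4 = 182·15932 − 801·3620
4 = −801·67348 + 3386·15932
4 = 3386·285324 − 14345·67348
So 4 = (3386)·285324 + (-14345)·67348.

4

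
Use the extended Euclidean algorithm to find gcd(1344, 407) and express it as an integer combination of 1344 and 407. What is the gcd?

1

Euclidean algorithm:
1344 = 3×407 + 123
407 = 3×123 + 38
123 = 3×38 + 9
38 = 4×9 + 2
9 = 4×2 + 1
2 = 2×1 + 0
gcd(1344, 407) = 1.
Working backward:
1 = 9 − 4·2
1 = −4·38 + 17·9
1 = 17·123 − 55·38
1 = −55·407 + 182·123
1 = 182·1344 − 601·407
So 1 = (182)·1344 + (-601)·407.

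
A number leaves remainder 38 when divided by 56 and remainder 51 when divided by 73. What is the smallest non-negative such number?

Write x = 38 + 56·k. Then 56·k ≡ 51 − 38 ≡ 13 (mod 73).
Need 56⁻¹ mod 73. Extended Euclid on (73, 56):
73 = 1·56 + 17
56 = 3·17 + 5
17 = 3·5 + 2
5 = 2·2 + 1
2 = 2·1 + 0
Back-substitute:
1 = 5 − 2·2
1 = −2·17 + 7·5
1 = 7·56 − 23·17
1 = −23·73 + 30·56
56⁻¹ ≡ 30 (mod 73), so k ≡ 30·13 ≡ 25 (mod 73).
x = 38 + 56·25 = 1438.

1438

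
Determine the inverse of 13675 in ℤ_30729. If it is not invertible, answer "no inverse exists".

29956

Apply the Euclidean algorithm to 30729 and 13675:
30729 = 2*13675 + 3379
13675 = 4*3379 + 159
3379 = 21*159 + 40
159 = 3*40 + 39
40 = 1*39 + 1
39 = 39*1 + 0
gcd = 1, so the inverse exists. Back-substitute:
1 = 40 − 39
1 = −159 + 4·40
1 = 4·3379 − 85·159
1 = −85·13675 + 344·3379
1 = 344·30729 − 773·13675
Hence 13675⁻¹ ≡ -773 ≡ 29956 (mod 30729).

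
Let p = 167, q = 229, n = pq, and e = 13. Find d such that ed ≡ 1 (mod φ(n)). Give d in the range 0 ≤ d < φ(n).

14557

φ(n) = (p−1)(q−1) = 166·228 = 37848.
Need d with 13·d ≡ 1 (mod 37848). Apply the extended Euclidean algorithm:
37848 = 2911*13 + 5
13 = 2*5 + 3
5 = 1*3 + 2
3 = 1*2 + 1
2 = 2*1 + 0
Back-substitute:
1 = 3 − 2
1 = −5 + 2·3
1 = 2·13 − 5·5
1 = −5·37848 + 14557·13
So 13·14557 ≡ 1 (mod 37848), hence d = 14557.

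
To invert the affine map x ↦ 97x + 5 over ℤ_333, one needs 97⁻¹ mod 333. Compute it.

103

Extended Euclidean algorithm:
333 = 3*97 + 42
97 = 2*42 + 13
42 = 3*13 + 3
13 = 4*3 + 1
3 = 3*1 + 0
Since gcd(97, 333) = 1, back-substitute to write 1 as a combination:
1 = 13 − 4·3
1 = −4·42 + 13·13
1 = 13·97 − 30·42
1 = −30·333 + 103·97
So 97·103 ≡ 1 (mod 333).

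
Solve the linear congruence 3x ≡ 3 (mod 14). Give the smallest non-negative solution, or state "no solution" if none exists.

1

First find gcd(3, 14):
14 = 4·3 + 2
3 = 1·2 + 1
2 = 2·1 + 0
gcd = 1, so a unique solution mod 14 exists.
Back-substitute for the Bézout coefficients:
1 = 3 − 2
1 = −14 + 5·3
So 3·(5) ≡ 1 (mod 14), giving 3⁻¹ ≡ 5.
x ≡ 3⁻¹·3 ≡ 5·3 ≡ 1 (mod 14).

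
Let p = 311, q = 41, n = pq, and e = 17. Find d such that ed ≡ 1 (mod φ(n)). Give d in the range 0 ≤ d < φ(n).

8753

φ(n) = (p−1)(q−1) = 310·40 = 12400.
Need d with 17·d ≡ 1 (mod 12400). Apply the extended Euclidean algorithm:
12400 = 729×17 + 7
17 = 2×7 + 3
7 = 2×3 + 1
3 = 3×1 + 0
Back-substitute:
1 = 7 − 2·3
1 = −2·17 + 5·7
1 = 5·12400 − 3647·17
So 17·(-3647) ≡ 1 (mod 12400), hence d ≡ -3647 ≡ 8753 (mod 12400).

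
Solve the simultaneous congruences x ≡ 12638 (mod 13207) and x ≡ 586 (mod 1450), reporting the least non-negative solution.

18026986

Write x = 12638 + 13207·k. Then 13207·k ≡ 586 − 12638 ≡ 998 (mod 1450).
Need 13207⁻¹ mod 1450. Extended Euclid on (1450, 157):
1450 = 9*157 + 37
157 = 4*37 + 9
37 = 4*9 + 1
9 = 9*1 + 0
Back-substitute:
1 = 37 − 4·9
1 = −4·157 + 17·37
1 = 17·1450 − 157·157
13207⁻¹ ≡ 1293 (mod 1450), so k ≡ 1293·998 ≡ 1364 (mod 1450).
x = 12638 + 13207·1364 = 18026986.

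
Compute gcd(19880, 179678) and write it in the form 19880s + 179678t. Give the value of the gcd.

Euclidean algorithm:
179678 = 9·19880 + 758
19880 = 26·758 + 172
758 = 4·172 + 70
172 = 2·70 + 32
70 = 2·32 + 6
32 = 5·6 + 2
6 = 3·2 + 0
gcd(19880, 179678) = 2.
Working backward:
2 = 32 − 5·6
2 = −5·70 + 11·32
2 = 11·172 − 27·70
2 = −27·758 + 119·172
2 = 119·19880 − 3121·758
2 = −3121·179678 + 28208·19880
So 2 = (-3121)·179678 + (28208)·19880.

2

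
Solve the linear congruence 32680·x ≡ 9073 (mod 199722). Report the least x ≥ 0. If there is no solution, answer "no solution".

no solution

gcd(32680, 199722):
199722 = 6*32680 + 3642
32680 = 8*3642 + 3544
3642 = 1*3544 + 98
3544 = 36*98 + 16
98 = 6*16 + 2
16 = 8*2 + 0
gcd = 2, but 2 ∤ 9073, so the congruence has no solution.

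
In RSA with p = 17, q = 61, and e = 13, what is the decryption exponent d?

φ(n) = (p−1)(q−1) = 16·60 = 960.
Need d with 13·d ≡ 1 (mod 960). Apply the extended Euclidean algorithm:
960 = 73×13 + 11
13 = 1×11 + 2
11 = 5×2 + 1
2 = 2×1 + 0
Back-substitute:
1 = 11 − 5·2
1 = −5·13 + 6·11
1 = 6·960 − 443·13
So 13·(-443) ≡ 1 (mod 960), hence d ≡ -443 ≡ 517 (mod 960).

517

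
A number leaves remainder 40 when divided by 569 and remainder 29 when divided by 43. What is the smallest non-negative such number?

16541

Write x = 40 + 569·k. Then 569·k ≡ 29 − 40 ≡ 32 (mod 43).
Need 569⁻¹ mod 43. Extended Euclid on (43, 10):
43 = 4*10 + 3
10 = 3*3 + 1
3 = 3*1 + 0
Back-substitute:
1 = 10 − 3·3
1 = −3·43 + 13·10
569⁻¹ ≡ 13 (mod 43), so k ≡ 13·32 ≡ 29 (mod 43).
x = 40 + 569·29 = 16541.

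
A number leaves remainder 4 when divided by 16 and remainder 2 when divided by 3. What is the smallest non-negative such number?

Write x = 4 + 16·k. Then 16·k ≡ 2 − 4 ≡ 1 (mod 3).
Need 16⁻¹ mod 3. Extended Euclid on (3, 1):
3 = 3·1 + 0
16⁻¹ ≡ 1 (mod 3), so k ≡ 1·1 ≡ 1 (mod 3).
x = 4 + 16·1 = 20.

20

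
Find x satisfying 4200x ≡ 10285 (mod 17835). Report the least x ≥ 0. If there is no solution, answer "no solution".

gcd(4200, 17835):
17835 = 4×4200 + 1035
4200 = 4×1035 + 60
1035 = 17×60 + 15
60 = 4×15 + 0
gcd = 15, but 15 ∤ 10285, so the congruence has no solution.

no solution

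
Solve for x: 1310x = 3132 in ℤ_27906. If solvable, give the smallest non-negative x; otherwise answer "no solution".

11250

First find gcd(1310, 27906):
27906 = 21×1310 + 396
1310 = 3×396 + 122
396 = 3×122 + 30
122 = 4×30 + 2
30 = 15×2 + 0
gcd = 2 and 2 | 3132, so solutions exist. Divide through by 2: 655x ≡ 1566 (mod 13953).
Now find 655⁻¹ mod 13953:
13953 = 21×655 + 198
655 = 3×198 + 61
198 = 3×61 + 15
61 = 4×15 + 1
15 = 15×1 + 0
Back-substitute:
1 = 61 − 4·15
1 = −4·198 + 13·61
1 = 13·655 − 43·198
1 = −43·13953 + 916·655
So 655⁻¹ ≡ 916 (mod 13953).
Then x ≡ 916·1566 ≡ 11250 (mod 13953); the smallest non-negative solution is x = 11250.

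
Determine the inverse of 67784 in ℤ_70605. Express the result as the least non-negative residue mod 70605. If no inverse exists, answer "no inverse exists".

16769

Apply the Euclidean algorithm to 70605 and 67784:
70605 = 1·67784 + 2821
67784 = 24·2821 + 80
2821 = 35·80 + 21
80 = 3·21 + 17
21 = 1·17 + 4
17 = 4·4 + 1
4 = 4·1 + 0
Since gcd(67784, 70605) = 1, back-substitute to write 1 as a combination:
1 = 17 − 4·4
1 = −4·21 + 5·17
1 = 5·80 − 19·21
1 = −19·2821 + 670·80
1 = 670·67784 − 16099·2821
1 = −16099·70605 + 16769·67784
So 67784·16769 ≡ 1 (mod 70605).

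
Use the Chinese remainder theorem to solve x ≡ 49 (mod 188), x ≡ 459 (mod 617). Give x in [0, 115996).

6629

Write x = 49 + 188·k. Then 188·k ≡ 459 − 49 ≡ 410 (mod 617).
Need 188⁻¹ mod 617. Extended Euclid on (617, 188):
617 = 3×188 + 53
188 = 3×53 + 29
53 = 1×29 + 24
29 = 1×24 + 5
24 = 4×5 + 4
5 = 1×4 + 1
4 = 4×1 + 0
Back-substitute:
1 = 5 − 4
1 = −24 + 5·5
1 = 5·29 − 6·24
1 = −6·53 + 11·29
1 = 11·188 − 39·53
1 = −39·617 + 128·188
188⁻¹ ≡ 128 (mod 617), so k ≡ 128·410 ≡ 35 (mod 617).
x = 49 + 188·35 = 6629.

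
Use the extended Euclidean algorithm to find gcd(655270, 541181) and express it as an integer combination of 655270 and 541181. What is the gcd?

1

Euclidean algorithm:
655270 = 1×541181 + 114089
541181 = 4×114089 + 84825
114089 = 1×84825 + 29264
84825 = 2×29264 + 26297
29264 = 1×26297 + 2967
26297 = 8×2967 + 2561
2967 = 1×2561 + 406
2561 = 6×406 + 125
406 = 3×125 + 31
125 = 4×31 + 1
31 = 31×1 + 0
gcd(655270, 541181) = 1.
Express as a combination:
1 = 125 − 4·31
1 = −4·406 + 13·125
1 = 13·2561 − 82·406
1 = −82·2967 + 95·2561
1 = 95·26297 − 842·2967
1 = −842·29264 + 937·26297
1 = 937·84825 − 2716·29264
1 = −2716·114089 + 3653·84825
1 = 3653·541181 − 17328·114089
1 = −17328·655270 + 20981·541181
So 1 = (-17328)·655270 + (20981)·541181.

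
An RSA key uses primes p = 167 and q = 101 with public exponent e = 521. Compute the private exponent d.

φ(n) = (p−1)(q−1) = 166·100 = 16600.
Need d with 521·d ≡ 1 (mod 16600). Apply the extended Euclidean algorithm:
16600 = 31×521 + 449
521 = 1×449 + 72
449 = 6×72 + 17
72 = 4×17 + 4
17 = 4×4 + 1
4 = 4×1 + 0
Back-substitute:
1 = 17 − 4·4
1 = −4·72 + 17·17
1 = 17·449 − 106·72
1 = −106·521 + 123·449
1 = 123·16600 − 3919·521
So 521·(-3919) ≡ 1 (mod 16600), hence d ≡ -3919 ≡ 12681 (mod 16600).

12681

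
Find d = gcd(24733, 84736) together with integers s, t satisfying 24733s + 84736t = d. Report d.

1

Euclidean algorithm:
84736 = 3·24733 + 10537
24733 = 2·10537 + 3659
10537 = 2·3659 + 3219
3659 = 1·3219 + 440
3219 = 7·440 + 139
440 = 3·139 + 23
139 = 6·23 + 1
23 = 23·1 + 0
gcd(24733, 84736) = 1.
Express as a combination:
1 = 139 − 6·23
1 = −6·440 + 19·139
1 = 19·3219 − 139·440
1 = −139·3659 + 158·3219
1 = 158·10537 − 455·3659
1 = −455·24733 + 1068·10537
1 = 1068·84736 − 3659·24733
So 1 = (1068)·84736 + (-3659)·24733.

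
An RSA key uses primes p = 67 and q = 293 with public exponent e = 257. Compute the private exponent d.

φ(n) = (p−1)(q−1) = 66·292 = 19272.
Need d with 257·d ≡ 1 (mod 19272). Apply the extended Euclidean algorithm:
19272 = 74×257 + 254
257 = 1×254 + 3
254 = 84×3 + 2
3 = 1×2 + 1
2 = 2×1 + 0
Back-substitute:
1 = 3 − 2
1 = −254 + 85·3
1 = 85·257 − 86·254
1 = −86·19272 + 6449·257
So 257·6449 ≡ 1 (mod 19272), hence d = 6449.

6449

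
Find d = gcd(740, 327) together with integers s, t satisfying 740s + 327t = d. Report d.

Repeated division:
740 = 2*327 + 86
327 = 3*86 + 69
86 = 1*69 + 17
69 = 4*17 + 1
17 = 17*1 + 0
gcd(740, 327) = 1.
Working backward:
1 = 69 − 4·17
1 = −4·86 + 5·69
1 = 5·327 − 19·86
1 = −19·740 + 43·327
So 1 = (-19)·740 + (43)·327.

1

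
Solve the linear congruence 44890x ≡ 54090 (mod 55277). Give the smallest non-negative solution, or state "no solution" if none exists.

First find gcd(44890, 55277):
55277 = 1×44890 + 10387
44890 = 4×10387 + 3342
10387 = 3×3342 + 361
3342 = 9×361 + 93
361 = 3×93 + 82
93 = 1×82 + 11
82 = 7×11 + 5
11 = 2×5 + 1
5 = 5×1 + 0
gcd = 1, so a unique solution mod 55277 exists.
Back-substitute for the Bézout coefficients:
1 = 11 − 2·5
1 = −2·82 + 15·11
1 = 15·93 − 17·82
1 = −17·361 + 66·93
1 = 66·3342 − 611·361
1 = −611·10387 + 1899·3342
1 = 1899·44890 − 8207·10387
1 = −8207·55277 + 10106·44890
So 44890·(10106) ≡ 1 (mod 55277), giving 44890⁻¹ ≡ 10106.
x ≡ 44890⁻¹·54090 ≡ 10106·54090 ≡ 54564 (mod 55277).

54564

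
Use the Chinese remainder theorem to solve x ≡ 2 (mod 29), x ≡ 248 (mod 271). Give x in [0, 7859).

Write x = 2 + 29·k. Then 29·k ≡ 248 − 2 ≡ 246 (mod 271).
Need 29⁻¹ mod 271. Extended Euclid on (271, 29):
271 = 9×29 + 10
29 = 2×10 + 9
10 = 1×9 + 1
9 = 9×1 + 0
Back-substitute:
1 = 10 − 9
1 = −29 + 3·10
1 = 3·271 − 28·29
29⁻¹ ≡ 243 (mod 271), so k ≡ 243·246 ≡ 158 (mod 271).
x = 2 + 29·158 = 4584.

4584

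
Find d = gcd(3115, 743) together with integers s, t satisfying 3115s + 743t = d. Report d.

1

Repeated division:
3115 = 4·743 + 143
743 = 5·143 + 28
143 = 5·28 + 3
28 = 9·3 + 1
3 = 3·1 + 0
gcd(3115, 743) = 1.
Back-substituting:
1 = 28 − 9·3
1 = −9·143 + 46·28
1 = 46·743 − 239·143
1 = −239·3115 + 1002·743
So 1 = (-239)·3115 + (1002)·743.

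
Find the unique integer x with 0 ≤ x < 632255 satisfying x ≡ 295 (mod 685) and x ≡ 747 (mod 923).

546240

Write x = 295 + 685·k. Then 685·k ≡ 747 − 295 ≡ 452 (mod 923).
Need 685⁻¹ mod 923. Extended Euclid on (923, 685):
923 = 1*685 + 238
685 = 2*238 + 209
238 = 1*209 + 29
209 = 7*29 + 6
29 = 4*6 + 5
6 = 1*5 + 1
5 = 5*1 + 0
Back-substitute:
1 = 6 − 5
1 = −29 + 5·6
1 = 5·209 − 36·29
1 = −36·238 + 41·209
1 = 41·685 − 118·238
1 = −118·923 + 159·685
685⁻¹ ≡ 159 (mod 923), so k ≡ 159·452 ≡ 797 (mod 923).
x = 295 + 685·797 = 546240.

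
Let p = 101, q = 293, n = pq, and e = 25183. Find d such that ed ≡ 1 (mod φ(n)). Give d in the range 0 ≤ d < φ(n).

φ(n) = (p−1)(q−1) = 100·292 = 29200.
Need d with 25183·d ≡ 1 (mod 29200). Apply the extended Euclidean algorithm:
29200 = 1×25183 + 4017
25183 = 6×4017 + 1081
4017 = 3×1081 + 774
1081 = 1×774 + 307
774 = 2×307 + 160
307 = 1×160 + 147
160 = 1×147 + 13
147 = 11×13 + 4
13 = 3×4 + 1
4 = 4×1 + 0
Back-substitute:
1 = 13 − 3·4
1 = −3·147 + 34·13
1 = 34·160 − 37·147
1 = −37·307 + 71·160
1 = 71·774 − 179·307
1 = −179·1081 + 250·774
1 = 250·4017 − 929·1081
1 = −929·25183 + 5824·4017
1 = 5824·29200 − 6753·25183
So 25183·(-6753) ≡ 1 (mod 29200), hence d ≡ -6753 ≡ 22447 (mod 29200).

22447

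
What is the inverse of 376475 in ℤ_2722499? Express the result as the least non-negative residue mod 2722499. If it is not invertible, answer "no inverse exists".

1855443

gcd(2722499, 376475) by repeated division:
2722499 = 7×376475 + 87174
376475 = 4×87174 + 27779
87174 = 3×27779 + 3837
27779 = 7×3837 + 920
3837 = 4×920 + 157
920 = 5×157 + 135
157 = 1×135 + 22
135 = 6×22 + 3
22 = 7×3 + 1
3 = 3×1 + 0
Since gcd(376475, 2722499) = 1, back-substitute to write 1 as a combination:
1 = 22 − 7·3
1 = −7·135 + 43·22
1 = 43·157 − 50·135
1 = −50·920 + 293·157
1 = 293·3837 − 1222·920
1 = −1222·27779 + 8847·3837
1 = 8847·87174 − 27763·27779
1 = −27763·376475 + 119899·87174
1 = 119899·2722499 − 867056·376475
So 376475·(-867056) ≡ 1 (mod 2722499), and -867056 ≡ 1855443 (mod 2722499).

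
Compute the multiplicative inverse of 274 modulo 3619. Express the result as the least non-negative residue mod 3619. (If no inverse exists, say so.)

1968

Run Euclid on (3619, 274):
3619 = 13×274 + 57
274 = 4×57 + 46
57 = 1×46 + 11
46 = 4×11 + 2
11 = 5×2 + 1
2 = 2×1 + 0
gcd = 1, so the inverse exists. Back-substitute:
1 = 11 − 5·2
1 = −5·46 + 21·11
1 = 21·57 − 26·46
1 = −26·274 + 125·57
1 = 125·3619 − 1651·274
So 274·(-1651) ≡ 1 (mod 3619), and -1651 ≡ 1968 (mod 3619).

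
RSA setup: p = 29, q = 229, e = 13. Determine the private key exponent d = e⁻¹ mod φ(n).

5893

φ(n) = (p−1)(q−1) = 28·228 = 6384.
Need d with 13·d ≡ 1 (mod 6384). Apply the extended Euclidean algorithm:
6384 = 491×13 + 1
13 = 13×1 + 0
Back-substitute:
1 = 6384 − 491·13
So 13·(-491) ≡ 1 (mod 6384), hence d ≡ -491 ≡ 5893 (mod 6384).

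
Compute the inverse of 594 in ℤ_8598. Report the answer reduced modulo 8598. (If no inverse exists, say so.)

no inverse exists

Euclidean algorithm on 8598, 594:
8598 = 14×594 + 282
594 = 2×282 + 30
282 = 9×30 + 12
30 = 2×12 + 6
12 = 2×6 + 0
The gcd is 6, not 1, hence no inverse exists.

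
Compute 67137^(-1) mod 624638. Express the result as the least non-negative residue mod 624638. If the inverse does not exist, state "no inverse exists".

Compute gcd(67137, 624638):
624638 = 9×67137 + 20405
67137 = 3×20405 + 5922
20405 = 3×5922 + 2639
5922 = 2×2639 + 644
2639 = 4×644 + 63
644 = 10×63 + 14
63 = 4×14 + 7
14 = 2×7 + 0
The gcd is 7, not 1, hence no inverse exists.

no inverse exists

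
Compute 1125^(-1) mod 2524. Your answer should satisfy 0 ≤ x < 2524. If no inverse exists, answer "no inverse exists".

1741

Run Euclid on (2524, 1125):
2524 = 2·1125 + 274
1125 = 4·274 + 29
274 = 9·29 + 13
29 = 2·13 + 3
13 = 4·3 + 1
3 = 3·1 + 0
The gcd is 1. Working backward:
1 = 13 − 4·3
1 = −4·29 + 9·13
1 = 9·274 − 85·29
1 = −85·1125 + 349·274
1 = 349·2524 − 783·1125
Hence 1125⁻¹ ≡ -783 ≡ 1741 (mod 2524).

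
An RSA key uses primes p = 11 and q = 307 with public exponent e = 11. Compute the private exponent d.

φ(n) = (p−1)(q−1) = 10·306 = 3060.
Need d with 11·d ≡ 1 (mod 3060). Apply the extended Euclidean algorithm:
3060 = 278·11 + 2
11 = 5·2 + 1
2 = 2·1 + 0
Back-substitute:
1 = 11 − 5·2
1 = −5·3060 + 1391·11
So 11·1391 ≡ 1 (mod 3060), hence d = 1391.

1391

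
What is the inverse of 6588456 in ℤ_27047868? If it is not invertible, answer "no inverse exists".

no inverse exists

Euclidean algorithm on 27047868, 6588456:
27047868 = 4·6588456 + 694044
6588456 = 9·694044 + 342060
694044 = 2·342060 + 9924
342060 = 34·9924 + 4644
9924 = 2·4644 + 636
4644 = 7·636 + 192
636 = 3·192 + 60
192 = 3·60 + 12
60 = 5·12 + 0
Since gcd = 12 > 1, 6588456 is not a unit mod 27047868.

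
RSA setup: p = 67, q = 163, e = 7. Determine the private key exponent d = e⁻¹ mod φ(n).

3055

φ(n) = (p−1)(q−1) = 66·162 = 10692.
Need d with 7·d ≡ 1 (mod 10692). Apply the extended Euclidean algorithm:
10692 = 1527×7 + 3
7 = 2×3 + 1
3 = 3×1 + 0
Back-substitute:
1 = 7 − 2·3
1 = −2·10692 + 3055·7
So 7·3055 ≡ 1 (mod 10692), hence d = 3055.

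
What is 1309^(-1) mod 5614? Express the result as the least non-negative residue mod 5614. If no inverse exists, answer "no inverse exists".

Compute gcd(1309, 5614):
5614 = 4×1309 + 378
1309 = 3×378 + 175
378 = 2×175 + 28
175 = 6×28 + 7
28 = 4×7 + 0
Since gcd = 7 > 1, 1309 is not a unit mod 5614.

no inverse exists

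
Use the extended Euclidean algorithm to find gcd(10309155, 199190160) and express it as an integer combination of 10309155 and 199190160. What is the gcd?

15

Apply Euclid's algorithm to 199190160 and 10309155:
199190160 = 19*10309155 + 3316215
10309155 = 3*3316215 + 360510
3316215 = 9*360510 + 71625
360510 = 5*71625 + 2385
71625 = 30*2385 + 75
2385 = 31*75 + 60
75 = 1*60 + 15
60 = 4*15 + 0
gcd(10309155, 199190160) = 15.
Express as a combination:
15 = 75 − 60
15 = −2385 + 32·75
15 = 32·71625 − 961·2385
15 = −961·360510 + 4837·71625
15 = 4837·3316215 − 44494·360510
15 = −44494·10309155 + 138319·3316215
15 = 138319·199190160 − 2672555·10309155
So 15 = (138319)·199190160 + (-2672555)·10309155.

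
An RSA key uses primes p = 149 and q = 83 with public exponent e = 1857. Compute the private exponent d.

φ(n) = (p−1)(q−1) = 148·82 = 12136.
Need d with 1857·d ≡ 1 (mod 12136). Apply the extended Euclidean algorithm:
12136 = 6*1857 + 994
1857 = 1*994 + 863
994 = 1*863 + 131
863 = 6*131 + 77
131 = 1*77 + 54
77 = 1*54 + 23
54 = 2*23 + 8
23 = 2*8 + 7
8 = 1*7 + 1
7 = 7*1 + 0
Back-substitute:
1 = 8 − 7
1 = −23 + 3·8
1 = 3·54 − 7·23
1 = −7·77 + 10·54
1 = 10·131 − 17·77
1 = −17·863 + 112·131
1 = 112·994 − 129·863
1 = −129·1857 + 241·994
1 = 241·12136 − 1575·1857
So 1857·(-1575) ≡ 1 (mod 12136), hence d ≡ -1575 ≡ 10561 (mod 12136).

10561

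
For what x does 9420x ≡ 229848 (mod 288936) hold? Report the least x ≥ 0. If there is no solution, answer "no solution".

First find gcd(9420, 288936):
288936 = 30*9420 + 6336
9420 = 1*6336 + 3084
6336 = 2*3084 + 168
3084 = 18*168 + 60
168 = 2*60 + 48
60 = 1*48 + 12
48 = 4*12 + 0
gcd = 12 and 12 | 229848, so solutions exist. Divide through by 12: 785x ≡ 19154 (mod 24078).
Now find 785⁻¹ mod 24078:
24078 = 30*785 + 528
785 = 1*528 + 257
528 = 2*257 + 14
257 = 18*14 + 5
14 = 2*5 + 4
5 = 1*4 + 1
4 = 4*1 + 0
Back-substitute:
1 = 5 − 4
1 = −14 + 3·5
1 = 3·257 − 55·14
1 = −55·528 + 113·257
1 = 113·785 − 168·528
1 = −168·24078 + 5153·785
So 785⁻¹ ≡ 5153 (mod 24078).
Then x ≡ 5153·19154 ≡ 4840 (mod 24078); the smallest non-negative solution is x = 4840.

4840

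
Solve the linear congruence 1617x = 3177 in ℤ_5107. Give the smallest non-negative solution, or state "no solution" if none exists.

3015

First find gcd(1617, 5107):
5107 = 3*1617 + 256
1617 = 6*256 + 81
256 = 3*81 + 13
81 = 6*13 + 3
13 = 4*3 + 1
3 = 3*1 + 0
gcd = 1, so a unique solution mod 5107 exists.
Back-substitute for the Bézout coefficients:
1 = 13 − 4·3
1 = −4·81 + 25·13
1 = 25·256 − 79·81
1 = −79·1617 + 499·256
1 = 499·5107 − 1576·1617
So 1617·(-1576) ≡ 1 (mod 5107), giving 1617⁻¹ ≡ 3531.
x ≡ 1617⁻¹·3177 ≡ 3531·3177 ≡ 3015 (mod 5107).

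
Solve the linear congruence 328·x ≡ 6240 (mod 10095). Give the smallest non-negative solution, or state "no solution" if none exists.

First find gcd(328, 10095):
10095 = 30×328 + 255
328 = 1×255 + 73
255 = 3×73 + 36
73 = 2×36 + 1
36 = 36×1 + 0
gcd = 1, so a unique solution mod 10095 exists.
Back-substitute for the Bézout coefficients:
1 = 73 − 2·36
1 = −2·255 + 7·73
1 = 7·328 − 9·255
1 = −9·10095 + 277·328
So 328·(277) ≡ 1 (mod 10095), giving 328⁻¹ ≡ 277.
x ≡ 328⁻¹·6240 ≡ 277·6240 ≡ 2235 (mod 10095).

2235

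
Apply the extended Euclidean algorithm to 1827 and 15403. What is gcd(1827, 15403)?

1

Repeated division:
15403 = 8×1827 + 787
1827 = 2×787 + 253
787 = 3×253 + 28
253 = 9×28 + 1
28 = 28×1 + 0
gcd(1827, 15403) = 1.
Working backward:
1 = 253 − 9·28
1 = −9·787 + 28·253
1 = 28·1827 − 65·787
1 = −65·15403 + 548·1827
So 1 = (-65)·15403 + (548)·1827.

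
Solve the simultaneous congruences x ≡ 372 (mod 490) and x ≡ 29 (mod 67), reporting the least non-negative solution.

Write x = 372 + 490·k. Then 490·k ≡ 29 − 372 ≡ 59 (mod 67).
Need 490⁻¹ mod 67. Extended Euclid on (67, 21):
67 = 3*21 + 4
21 = 5*4 + 1
4 = 4*1 + 0
Back-substitute:
1 = 21 − 5·4
1 = −5·67 + 16·21
490⁻¹ ≡ 16 (mod 67), so k ≡ 16·59 ≡ 6 (mod 67).
x = 372 + 490·6 = 3312.

3312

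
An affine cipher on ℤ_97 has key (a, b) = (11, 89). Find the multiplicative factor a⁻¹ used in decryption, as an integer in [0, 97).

Extended Euclidean algorithm:
97 = 8*11 + 9
11 = 1*9 + 2
9 = 4*2 + 1
2 = 2*1 + 0
gcd = 1, so the inverse exists. Back-substitute:
1 = 9 − 4·2
1 = −4·11 + 5·9
1 = 5·97 − 44·11
Thus 11·(-44) ≡ 1 (mod 97); reducing, -44 mod 97 = 53.

53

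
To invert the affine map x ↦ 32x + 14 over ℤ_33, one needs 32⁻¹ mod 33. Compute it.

32

Extended Euclidean algorithm:
33 = 1×32 + 1
32 = 32×1 + 0
Since gcd(32, 33) = 1, back-substitute to write 1 as a combination:
1 = 33 − 32
Hence 32⁻¹ ≡ -1 ≡ 32 (mod 33).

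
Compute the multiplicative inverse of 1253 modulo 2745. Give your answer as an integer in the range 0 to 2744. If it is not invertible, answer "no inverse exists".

Apply the Euclidean algorithm to 2745 and 1253:
2745 = 2·1253 + 239
1253 = 5·239 + 58
239 = 4·58 + 7
58 = 8·7 + 2
7 = 3·2 + 1
2 = 2·1 + 0
gcd = 1, so the inverse exists. Back-substitute:
1 = 7 − 3·2
1 = −3·58 + 25·7
1 = 25·239 − 103·58
1 = −103·1253 + 540·239
1 = 540·2745 − 1183·1253
Thus 1253·(-1183) ≡ 1 (mod 2745); reducing, -1183 mod 2745 = 1562.

1562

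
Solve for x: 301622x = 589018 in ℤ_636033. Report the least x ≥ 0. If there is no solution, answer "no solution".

First find gcd(301622, 636033):
636033 = 2*301622 + 32789
301622 = 9*32789 + 6521
32789 = 5*6521 + 184
6521 = 35*184 + 81
184 = 2*81 + 22
81 = 3*22 + 15
22 = 1*15 + 7
15 = 2*7 + 1
7 = 7*1 + 0
gcd = 1, so a unique solution mod 636033 exists.
Back-substitute for the Bézout coefficients:
1 = 15 − 2·7
1 = −2·22 + 3·15
1 = 3·81 − 11·22
1 = −11·184 + 25·81
1 = 25·6521 − 886·184
1 = −886·32789 + 4455·6521
1 = 4455·301622 − 40981·32789
1 = −40981·636033 + 86417·301622
So 301622·(86417) ≡ 1 (mod 636033), giving 301622⁻¹ ≡ 86417.
x ≡ 301622⁻¹·589018 ≡ 86417·589018 ≡ 83549 (mod 636033).

83549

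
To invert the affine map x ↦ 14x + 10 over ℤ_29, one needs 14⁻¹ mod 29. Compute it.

27

Apply the Euclidean algorithm to 29 and 14:
29 = 2*14 + 1
14 = 14*1 + 0
The gcd is 1. Working backward:
1 = 29 − 2·14
Hence 14⁻¹ ≡ -2 ≡ 27 (mod 29).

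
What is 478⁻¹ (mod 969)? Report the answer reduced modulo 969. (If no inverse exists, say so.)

298

Extended Euclidean algorithm:
969 = 2·478 + 13
478 = 36·13 + 10
13 = 1·10 + 3
10 = 3·3 + 1
3 = 3·1 + 0
The gcd is 1. Working backward:
1 = 10 − 3·3
1 = −3·13 + 4·10
1 = 4·478 − 147·13
1 = −147·969 + 298·478
So 478·298 ≡ 1 (mod 969).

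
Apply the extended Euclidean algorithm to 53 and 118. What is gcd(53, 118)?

Euclidean algorithm:
118 = 2*53 + 12
53 = 4*12 + 5
12 = 2*5 + 2
5 = 2*2 + 1
2 = 2*1 + 0
gcd(53, 118) = 1.
Express as a combination:
1 = 5 − 2·2
1 = −2·12 + 5·5
1 = 5·53 − 22·12
1 = −22·118 + 49·53
So 1 = (-22)·118 + (49)·53.

1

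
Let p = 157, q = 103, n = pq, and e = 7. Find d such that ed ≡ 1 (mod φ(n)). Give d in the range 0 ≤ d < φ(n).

13639

φ(n) = (p−1)(q−1) = 156·102 = 15912.
Need d with 7·d ≡ 1 (mod 15912). Apply the extended Euclidean algorithm:
15912 = 2273×7 + 1
7 = 7×1 + 0
Back-substitute:
1 = 15912 − 2273·7
So 7·(-2273) ≡ 1 (mod 15912), hence d ≡ -2273 ≡ 13639 (mod 15912).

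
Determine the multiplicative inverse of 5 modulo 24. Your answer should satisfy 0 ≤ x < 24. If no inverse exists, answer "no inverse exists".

5

Extended Euclidean algorithm:
24 = 4*5 + 4
5 = 1*4 + 1
4 = 4*1 + 0
The gcd is 1. Working backward:
1 = 5 − 4
1 = −24 + 5·5
So 5·5 ≡ 1 (mod 24).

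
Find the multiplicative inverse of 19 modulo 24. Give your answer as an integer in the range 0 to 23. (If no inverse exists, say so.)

19

Extended Euclidean algorithm:
24 = 1×19 + 5
19 = 3×5 + 4
5 = 1×4 + 1
4 = 4×1 + 0
The gcd is 1. Working backward:
1 = 5 − 4
1 = −19 + 4·5
1 = 4·24 − 5·19
Thus 19·(-5) ≡ 1 (mod 24); reducing, -5 mod 24 = 19.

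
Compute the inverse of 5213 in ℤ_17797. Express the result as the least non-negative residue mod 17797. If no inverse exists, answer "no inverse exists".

no inverse exists

Compute gcd(5213, 17797):
17797 = 3·5213 + 2158
5213 = 2·2158 + 897
2158 = 2·897 + 364
897 = 2·364 + 169
364 = 2·169 + 26
169 = 6·26 + 13
26 = 2·13 + 0
Since gcd = 13 > 1, 5213 is not a unit mod 17797.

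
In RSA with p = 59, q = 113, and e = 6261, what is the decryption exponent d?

φ(n) = (p−1)(q−1) = 58·112 = 6496.
Need d with 6261·d ≡ 1 (mod 6496). Apply the extended Euclidean algorithm:
6496 = 1·6261 + 235
6261 = 26·235 + 151
235 = 1·151 + 84
151 = 1·84 + 67
84 = 1·67 + 17
67 = 3·17 + 16
17 = 1·16 + 1
16 = 16·1 + 0
Back-substitute:
1 = 17 − 16
1 = −67 + 4·17
1 = 4·84 − 5·67
1 = −5·151 + 9·84
1 = 9·235 − 14·151
1 = −14·6261 + 373·235
1 = 373·6496 − 387·6261
So 6261·(-387) ≡ 1 (mod 6496), hence d ≡ -387 ≡ 6109 (mod 6496).

6109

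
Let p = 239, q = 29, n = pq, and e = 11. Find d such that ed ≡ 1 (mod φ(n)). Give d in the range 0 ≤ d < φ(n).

φ(n) = (p−1)(q−1) = 238·28 = 6664.
Need d with 11·d ≡ 1 (mod 6664). Apply the extended Euclidean algorithm:
6664 = 605·11 + 9
11 = 1·9 + 2
9 = 4·2 + 1
2 = 2·1 + 0
Back-substitute:
1 = 9 − 4·2
1 = −4·11 + 5·9
1 = 5·6664 − 3029·11
So 11·(-3029) ≡ 1 (mod 6664), hence d ≡ -3029 ≡ 3635 (mod 6664).

3635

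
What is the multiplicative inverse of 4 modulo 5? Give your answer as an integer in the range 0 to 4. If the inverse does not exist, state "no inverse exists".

4

Apply the Euclidean algorithm to 5 and 4:
5 = 1·4 + 1
4 = 4·1 + 0
Since gcd(4, 5) = 1, back-substitute to write 1 as a combination:
1 = 5 − 4
So 4·(-1) ≡ 1 (mod 5), and -1 ≡ 4 (mod 5).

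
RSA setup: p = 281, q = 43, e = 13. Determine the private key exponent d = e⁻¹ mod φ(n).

φ(n) = (p−1)(q−1) = 280·42 = 11760.
Need d with 13·d ≡ 1 (mod 11760). Apply the extended Euclidean algorithm:
11760 = 904·13 + 8
13 = 1·8 + 5
8 = 1·5 + 3
5 = 1·3 + 2
3 = 1·2 + 1
2 = 2·1 + 0
Back-substitute:
1 = 3 − 2
1 = −5 + 2·3
1 = 2·8 − 3·5
1 = −3·13 + 5·8
1 = 5·11760 − 4523·13
So 13·(-4523) ≡ 1 (mod 11760), hence d ≡ -4523 ≡ 7237 (mod 11760).

7237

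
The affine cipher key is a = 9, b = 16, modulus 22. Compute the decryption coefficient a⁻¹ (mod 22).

5

Run Euclid on (22, 9):
22 = 2·9 + 4
9 = 2·4 + 1
4 = 4·1 + 0
The gcd is 1. Working backward:
1 = 9 − 2·4
1 = −2·22 + 5·9
So 9·5 ≡ 1 (mod 22).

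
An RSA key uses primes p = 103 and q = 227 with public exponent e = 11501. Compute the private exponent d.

461

φ(n) = (p−1)(q−1) = 102·226 = 23052.
Need d with 11501·d ≡ 1 (mod 23052). Apply the extended Euclidean algorithm:
23052 = 2*11501 + 50
11501 = 230*50 + 1
50 = 50*1 + 0
Back-substitute:
1 = 11501 − 230·50
1 = −230·23052 + 461·11501
So 11501·461 ≡ 1 (mod 23052), hence d = 461.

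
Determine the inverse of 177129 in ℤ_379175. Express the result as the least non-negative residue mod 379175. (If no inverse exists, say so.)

gcd(379175, 177129) by repeated division:
379175 = 2*177129 + 24917
177129 = 7*24917 + 2710
24917 = 9*2710 + 527
2710 = 5*527 + 75
527 = 7*75 + 2
75 = 37*2 + 1
2 = 2*1 + 0
gcd = 1, so the inverse exists. Back-substitute:
1 = 75 − 37·2
1 = −37·527 + 260·75
1 = 260·2710 − 1337·527
1 = −1337·24917 + 12293·2710
1 = 12293·177129 − 87388·24917
1 = −87388·379175 + 187069·177129
So 177129·187069 ≡ 1 (mod 379175).

187069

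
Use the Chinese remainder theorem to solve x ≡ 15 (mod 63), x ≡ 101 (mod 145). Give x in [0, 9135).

Write x = 15 + 63·k. Then 63·k ≡ 101 − 15 ≡ 86 (mod 145).
Need 63⁻¹ mod 145. Extended Euclid on (145, 63):
145 = 2×63 + 19
63 = 3×19 + 6
19 = 3×6 + 1
6 = 6×1 + 0
Back-substitute:
1 = 19 − 3·6
1 = −3·63 + 10·19
1 = 10·145 − 23·63
63⁻¹ ≡ 122 (mod 145), so k ≡ 122·86 ≡ 52 (mod 145).
x = 15 + 63·52 = 3291.

3291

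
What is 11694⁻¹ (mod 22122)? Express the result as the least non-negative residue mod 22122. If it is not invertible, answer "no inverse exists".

no inverse exists

Euclidean algorithm on 22122, 11694:
22122 = 1·11694 + 10428
11694 = 1·10428 + 1266
10428 = 8·1266 + 300
1266 = 4·300 + 66
300 = 4·66 + 36
66 = 1·36 + 30
36 = 1·30 + 6
30 = 5·6 + 0
gcd(11694, 22122) = 6 ≠ 1, so 11694 has no multiplicative inverse modulo 22122.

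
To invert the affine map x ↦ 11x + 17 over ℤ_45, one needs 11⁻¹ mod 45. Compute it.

41

Apply the Euclidean algorithm to 45 and 11:
45 = 4·11 + 1
11 = 11·1 + 0
Since gcd(11, 45) = 1, back-substitute to write 1 as a combination:
1 = 45 − 4·11
So 11·(-4) ≡ 1 (mod 45), and -4 ≡ 41 (mod 45).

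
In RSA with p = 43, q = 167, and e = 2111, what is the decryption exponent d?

611

φ(n) = (p−1)(q−1) = 42·166 = 6972.
Need d with 2111·d ≡ 1 (mod 6972). Apply the extended Euclidean algorithm:
6972 = 3·2111 + 639
2111 = 3·639 + 194
639 = 3·194 + 57
194 = 3·57 + 23
57 = 2·23 + 11
23 = 2·11 + 1
11 = 11·1 + 0
Back-substitute:
1 = 23 − 2·11
1 = −2·57 + 5·23
1 = 5·194 − 17·57
1 = −17·639 + 56·194
1 = 56·2111 − 185·639
1 = −185·6972 + 611·2111
So 2111·611 ≡ 1 (mod 6972), hence d = 611.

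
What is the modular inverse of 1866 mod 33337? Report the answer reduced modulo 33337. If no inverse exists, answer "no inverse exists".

23243

Extended Euclidean algorithm:
33337 = 17·1866 + 1615
1866 = 1·1615 + 251
1615 = 6·251 + 109
251 = 2·109 + 33
109 = 3·33 + 10
33 = 3·10 + 3
10 = 3·3 + 1
3 = 3·1 + 0
The gcd is 1. Working backward:
1 = 10 − 3·3
1 = −3·33 + 10·10
1 = 10·109 − 33·33
1 = −33·251 + 76·109
1 = 76·1615 − 489·251
1 = −489·1866 + 565·1615
1 = 565·33337 − 10094·1866
So 1866·(-10094) ≡ 1 (mod 33337), and -10094 ≡ 23243 (mod 33337).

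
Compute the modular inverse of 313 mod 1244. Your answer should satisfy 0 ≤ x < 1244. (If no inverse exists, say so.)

Apply the Euclidean algorithm to 1244 and 313:
1244 = 3·313 + 305
313 = 1·305 + 8
305 = 38·8 + 1
8 = 8·1 + 0
gcd = 1, so the inverse exists. Back-substitute:
1 = 305 − 38·8
1 = −38·313 + 39·305
1 = 39·1244 − 155·313
Hence 313⁻¹ ≡ -155 ≡ 1089 (mod 1244).

1089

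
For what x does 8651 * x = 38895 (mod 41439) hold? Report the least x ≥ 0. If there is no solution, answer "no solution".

28836

First find gcd(8651, 41439):
41439 = 4×8651 + 6835
8651 = 1×6835 + 1816
6835 = 3×1816 + 1387
1816 = 1×1387 + 429
1387 = 3×429 + 100
429 = 4×100 + 29
100 = 3×29 + 13
29 = 2×13 + 3
13 = 4×3 + 1
3 = 3×1 + 0
gcd = 1, so a unique solution mod 41439 exists.
Back-substitute for the Bézout coefficients:
1 = 13 − 4·3
1 = −4·29 + 9·13
1 = 9·100 − 31·29
1 = −31·429 + 133·100
1 = 133·1387 − 430·429
1 = −430·1816 + 563·1387
1 = 563·6835 − 2119·1816
1 = −2119·8651 + 2682·6835
1 = 2682·41439 − 12847·8651
So 8651·(-12847) ≡ 1 (mod 41439), giving 8651⁻¹ ≡ 28592.
x ≡ 8651⁻¹·38895 ≡ 28592·38895 ≡ 28836 (mod 41439).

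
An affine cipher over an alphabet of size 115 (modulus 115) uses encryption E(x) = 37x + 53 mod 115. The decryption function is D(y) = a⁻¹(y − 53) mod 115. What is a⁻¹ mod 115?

Run Euclid on (115, 37):
115 = 3·37 + 4
37 = 9·4 + 1
4 = 4·1 + 0
gcd = 1, so the inverse exists. Back-substitute:
1 = 37 − 9·4
1 = −9·115 + 28·37
So 37·28 ≡ 1 (mod 115).

28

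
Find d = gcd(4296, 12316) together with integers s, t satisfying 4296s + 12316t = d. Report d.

4

Apply Euclid's algorithm to 12316 and 4296:
12316 = 2×4296 + 3724
4296 = 1×3724 + 572
3724 = 6×572 + 292
572 = 1×292 + 280
292 = 1×280 + 12
280 = 23×12 + 4
12 = 3×4 + 0
gcd(4296, 12316) = 4.
Back-substituting:
4 = 280 − 23·12
4 = −23·292 + 24·280
4 = 24·572 − 47·292
4 = −47·3724 + 306·572
4 = 306·4296 − 353·3724
4 = −353·12316 + 1012·4296
So 4 = (-353)·12316 + (1012)·4296.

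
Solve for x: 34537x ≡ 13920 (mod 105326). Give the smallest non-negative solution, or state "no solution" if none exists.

43580

First find gcd(34537, 105326):
105326 = 3×34537 + 1715
34537 = 20×1715 + 237
1715 = 7×237 + 56
237 = 4×56 + 13
56 = 4×13 + 4
13 = 3×4 + 1
4 = 4×1 + 0
gcd = 1, so a unique solution mod 105326 exists.
Back-substitute for the Bézout coefficients:
1 = 13 − 3·4
1 = −3·56 + 13·13
1 = 13·237 − 55·56
1 = −55·1715 + 398·237
1 = 398·34537 − 8015·1715
1 = −8015·105326 + 24443·34537
So 34537·(24443) ≡ 1 (mod 105326), giving 34537⁻¹ ≡ 24443.
x ≡ 34537⁻¹·13920 ≡ 24443·13920 ≡ 43580 (mod 105326).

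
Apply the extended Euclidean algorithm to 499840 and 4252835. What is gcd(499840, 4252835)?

5

Repeated division:
4252835 = 8·499840 + 254115
499840 = 1·254115 + 245725
254115 = 1·245725 + 8390
245725 = 29·8390 + 2415
8390 = 3·2415 + 1145
2415 = 2·1145 + 125
1145 = 9·125 + 20
125 = 6·20 + 5
20 = 4·5 + 0
gcd(499840, 4252835) = 5.
Express as a combination:
5 = 125 − 6·20
5 = −6·1145 + 55·125
5 = 55·2415 − 116·1145
5 = −116·8390 + 403·2415
5 = 403·245725 − 11803·8390
5 = −11803·254115 + 12206·245725
5 = 12206·499840 − 24009·254115
5 = −24009·4252835 + 204278·499840
So 5 = (-24009)·4252835 + (204278)·499840.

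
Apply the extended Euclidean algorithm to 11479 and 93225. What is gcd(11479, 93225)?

1

Repeated division:
93225 = 8*11479 + 1393
11479 = 8*1393 + 335
1393 = 4*335 + 53
335 = 6*53 + 17
53 = 3*17 + 2
17 = 8*2 + 1
2 = 2*1 + 0
gcd(11479, 93225) = 1.
Working backward:
1 = 17 − 8·2
1 = −8·53 + 25·17
1 = 25·335 − 158·53
1 = −158·1393 + 657·335
1 = 657·11479 − 5414·1393
1 = −5414·93225 + 43969·11479
So 1 = (-5414)·93225 + (43969)·11479.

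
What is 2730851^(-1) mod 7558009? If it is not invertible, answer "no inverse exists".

3728657

Run Euclid on (7558009, 2730851):
7558009 = 2*2730851 + 2096307
2730851 = 1*2096307 + 634544
2096307 = 3*634544 + 192675
634544 = 3*192675 + 56519
192675 = 3*56519 + 23118
56519 = 2*23118 + 10283
23118 = 2*10283 + 2552
10283 = 4*2552 + 75
2552 = 34*75 + 2
75 = 37*2 + 1
2 = 2*1 + 0
The gcd is 1. Working backward:
1 = 75 − 37·2
1 = −37·2552 + 1259·75
1 = 1259·10283 − 5073·2552
1 = −5073·23118 + 11405·10283
1 = 11405·56519 − 27883·23118
1 = −27883·192675 + 95054·56519
1 = 95054·634544 − 313045·192675
1 = −313045·2096307 + 1034189·634544
1 = 1034189·2730851 − 1347234·2096307
1 = −1347234·7558009 + 3728657·2730851
So 2730851·3728657 ≡ 1 (mod 7558009).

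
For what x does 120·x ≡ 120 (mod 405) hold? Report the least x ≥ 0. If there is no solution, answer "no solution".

1

First find gcd(120, 405):
405 = 3·120 + 45
120 = 2·45 + 30
45 = 1·30 + 15
30 = 2·15 + 0
gcd = 15 and 15 | 120, so solutions exist. Divide through by 15: 8x ≡ 8 (mod 27).
Now find 8⁻¹ mod 27:
27 = 3*8 + 3
8 = 2*3 + 2
3 = 1*2 + 1
2 = 2*1 + 0
Back-substitute:
1 = 3 − 2
1 = −8 + 3·3
1 = 3·27 − 10·8
So 8·(-10) ≡ 1 (mod 27), i.e. 8⁻¹ ≡ 17.
Then x ≡ 17·8 ≡ 1 (mod 27); the smallest non-negative solution is x = 1.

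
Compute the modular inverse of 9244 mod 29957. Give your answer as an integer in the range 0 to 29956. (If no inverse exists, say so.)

4093

Extended Euclidean algorithm:
29957 = 3·9244 + 2225
9244 = 4·2225 + 344
2225 = 6·344 + 161
344 = 2·161 + 22
161 = 7·22 + 7
22 = 3·7 + 1
7 = 7·1 + 0
gcd = 1, so the inverse exists. Back-substitute:
1 = 22 − 3·7
1 = −3·161 + 22·22
1 = 22·344 − 47·161
1 = −47·2225 + 304·344
1 = 304·9244 − 1263·2225
1 = −1263·29957 + 4093·9244
So 9244·4093 ≡ 1 (mod 29957).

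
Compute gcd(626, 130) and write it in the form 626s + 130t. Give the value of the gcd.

2

Euclidean algorithm:
626 = 4·130 + 106
130 = 1·106 + 24
106 = 4·24 + 10
24 = 2·10 + 4
10 = 2·4 + 2
4 = 2·2 + 0
gcd(626, 130) = 2.
Working backward:
2 = 10 − 2·4
2 = −2·24 + 5·10
2 = 5·106 − 22·24
2 = −22·130 + 27·106
2 = 27·626 − 130·130
So 2 = (27)·626 + (-130)·130.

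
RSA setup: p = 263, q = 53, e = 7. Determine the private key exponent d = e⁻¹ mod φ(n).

5839

φ(n) = (p−1)(q−1) = 262·52 = 13624.
Need d with 7·d ≡ 1 (mod 13624). Apply the extended Euclidean algorithm:
13624 = 1946·7 + 2
7 = 3·2 + 1
2 = 2·1 + 0
Back-substitute:
1 = 7 − 3·2
1 = −3·13624 + 5839·7
So 7·5839 ≡ 1 (mod 13624), hence d = 5839.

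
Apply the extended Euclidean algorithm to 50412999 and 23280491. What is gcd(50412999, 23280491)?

13

Repeated division:
50412999 = 2*23280491 + 3852017
23280491 = 6*3852017 + 168389
3852017 = 22*168389 + 147459
168389 = 1*147459 + 20930
147459 = 7*20930 + 949
20930 = 22*949 + 52
949 = 18*52 + 13
52 = 4*13 + 0
gcd(50412999, 23280491) = 13.
Express as a combination:
13 = 949 − 18·52
13 = −18·20930 + 397·949
13 = 397·147459 − 2797·20930
13 = −2797·168389 + 3194·147459
13 = 3194·3852017 − 73065·168389
13 = −73065·23280491 + 441584·3852017
13 = 441584·50412999 − 956233·23280491
So 13 = (441584)·50412999 + (-956233)·23280491.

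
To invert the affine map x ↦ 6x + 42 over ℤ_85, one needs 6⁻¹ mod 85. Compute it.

gcd(85, 6) by repeated division:
85 = 14*6 + 1
6 = 6*1 + 0
gcd = 1, so the inverse exists. Back-substitute:
1 = 85 − 14·6
So 6·(-14) ≡ 1 (mod 85), and -14 ≡ 71 (mod 85).

71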